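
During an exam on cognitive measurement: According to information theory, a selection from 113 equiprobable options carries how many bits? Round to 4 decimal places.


H = log2(n)
H = log2(113)
= 6.8202


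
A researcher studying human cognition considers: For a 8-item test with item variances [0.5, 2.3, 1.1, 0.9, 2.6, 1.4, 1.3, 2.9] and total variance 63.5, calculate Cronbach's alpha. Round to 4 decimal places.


alpha = (k/(k-1)) * (1 - sum(s_i^2)/s_total^2)
sum(item variances) = 13.0
k/(k-1) = 8/7 = 1.142857
1 - 13.0/63.5 = 1 - 0.204724 = 0.795276
alpha = 1.142857 * 0.795276
= 0.9089


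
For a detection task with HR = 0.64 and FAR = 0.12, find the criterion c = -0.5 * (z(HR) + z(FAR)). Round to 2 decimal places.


c = -0.5 * (z(HR) + z(FAR))
z(0.64) = 0.3585
z(0.12) = -1.175
c = -0.5 * (0.3585 + -1.175)
= -0.5 * -0.8165
= 0.41


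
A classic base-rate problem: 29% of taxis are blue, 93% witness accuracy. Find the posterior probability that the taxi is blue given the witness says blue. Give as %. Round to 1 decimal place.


P(blue | says blue) = P(says blue | blue)*P(blue) / [P(says blue | blue)*P(blue) + P(says blue | not blue)*P(not blue)]
Numerator = 0.93 * 0.29 = 0.2697
False identification = 0.07 * 0.71 = 0.0497
P = 0.2697 / (0.2697 + 0.0497)
= 0.2697 / 0.3194
As percentage = 84.4


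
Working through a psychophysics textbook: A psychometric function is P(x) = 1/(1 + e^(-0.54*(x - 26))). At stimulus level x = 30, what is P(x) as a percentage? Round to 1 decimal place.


P(x) = 1/(1 + e^(-0.54*(30 - 26)))
Exponent = -0.54 * 4 = -2.16
e^(-2.16) = 0.115325
P = 1/(1 + 0.115325) = 0.8966
Percentage = 89.7


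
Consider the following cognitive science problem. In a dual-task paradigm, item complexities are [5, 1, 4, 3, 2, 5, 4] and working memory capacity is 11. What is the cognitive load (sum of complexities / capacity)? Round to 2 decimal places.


Total complexity = 5 + 1 + 4 + 3 + 2 + 5 + 4 = 24
Load = total / capacity = 24 / 11
= 2.18


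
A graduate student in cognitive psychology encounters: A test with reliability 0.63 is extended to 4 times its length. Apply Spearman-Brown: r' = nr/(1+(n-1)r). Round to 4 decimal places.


r_new = n*r / (1 + (n-1)*r)
Numerator = 4 * 0.63 = 2.52
Denominator = 1 + 3 * 0.63 = 2.89
r_new = 2.52 / 2.89
= 0.8720


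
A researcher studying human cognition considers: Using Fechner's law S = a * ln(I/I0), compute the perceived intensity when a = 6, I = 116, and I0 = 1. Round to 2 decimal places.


S = 6 * ln(116/1)
I/I0 = 116.0
ln(116.0) = 4.7536
S = 6 * 4.7536
= 28.52


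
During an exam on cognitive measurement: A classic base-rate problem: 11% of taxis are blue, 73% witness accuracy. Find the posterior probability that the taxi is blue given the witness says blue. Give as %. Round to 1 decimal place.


P(blue | says blue) = P(says blue | blue)*P(blue) / [P(says blue | blue)*P(blue) + P(says blue | not blue)*P(not blue)]
Numerator = 0.73 * 0.11 = 0.0803
False identification = 0.27 * 0.89 = 0.2403
P = 0.0803 / (0.0803 + 0.2403)
= 0.0803 / 0.3206
As percentage = 25.0


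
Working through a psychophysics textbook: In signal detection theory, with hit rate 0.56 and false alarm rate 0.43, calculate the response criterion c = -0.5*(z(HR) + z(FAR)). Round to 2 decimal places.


c = -0.5 * (z(HR) + z(FAR))
z(0.56) = 0.151
z(0.43) = -0.1764
c = -0.5 * (0.151 + -0.1764)
= -0.5 * -0.0254
= 0.01


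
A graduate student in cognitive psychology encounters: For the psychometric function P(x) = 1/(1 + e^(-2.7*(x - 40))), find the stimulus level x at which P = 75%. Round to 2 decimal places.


At P = 0.75: 0.75 = 1/(1 + e^(-k*(x-x0)))
Solving: e^(-k*(x-x0)) = 1/3
x = x0 + ln(3)/k
ln(3) = 1.0986
x = 40 + 1.0986/2.7
= 40 + 0.4069
= 40.41


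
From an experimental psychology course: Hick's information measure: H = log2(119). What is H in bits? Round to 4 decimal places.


H = log2(n)
H = log2(119)
= 6.8948


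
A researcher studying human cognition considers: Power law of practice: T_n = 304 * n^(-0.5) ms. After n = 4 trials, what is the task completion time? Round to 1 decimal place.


T_n = 304 * 4^(-0.5)
4^(-0.5) = 0.5
T_n = 304 * 0.5
= 152.0 ms


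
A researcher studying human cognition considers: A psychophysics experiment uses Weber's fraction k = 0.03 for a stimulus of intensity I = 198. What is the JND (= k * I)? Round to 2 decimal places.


JND = k * I
JND = 0.03 * 198
= 5.94


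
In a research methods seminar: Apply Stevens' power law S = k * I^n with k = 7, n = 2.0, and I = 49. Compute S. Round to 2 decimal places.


S = 7 * 49^2.0
49^2.0 = 2401.0
S = 7 * 2401.0
= 16807.00


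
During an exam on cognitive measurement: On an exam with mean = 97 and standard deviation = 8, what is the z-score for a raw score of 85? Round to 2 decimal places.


z = (X - mu) / sigma
= (85 - 97) / 8
= -12 / 8
= -1.50


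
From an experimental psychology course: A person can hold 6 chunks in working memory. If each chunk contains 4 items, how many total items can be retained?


Total items = chunks * items_per_chunk
= 6 * 4
= 24


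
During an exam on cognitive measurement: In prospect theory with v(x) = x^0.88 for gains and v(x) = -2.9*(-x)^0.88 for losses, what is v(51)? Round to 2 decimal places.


Since x = 51 >= 0, use v(x) = x^0.88
51^0.88 = 31.8172
v(51) = 31.82


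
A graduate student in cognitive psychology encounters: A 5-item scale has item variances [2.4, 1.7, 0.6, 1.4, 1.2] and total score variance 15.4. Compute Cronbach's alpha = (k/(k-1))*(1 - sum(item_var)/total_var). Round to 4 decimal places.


alpha = (k/(k-1)) * (1 - sum(s_i^2)/s_total^2)
sum(item variances) = 7.3
k/(k-1) = 5/4 = 1.25
1 - 7.3/15.4 = 1 - 0.474026 = 0.525974
alpha = 1.25 * 0.525974
= 0.6575


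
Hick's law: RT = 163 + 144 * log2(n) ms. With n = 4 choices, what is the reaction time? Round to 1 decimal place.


RT = 163 + 144 * log2(4)
log2(4) = 2.0
RT = 163 + 144 * 2.0
= 163 + 288.0
= 451.0 ms


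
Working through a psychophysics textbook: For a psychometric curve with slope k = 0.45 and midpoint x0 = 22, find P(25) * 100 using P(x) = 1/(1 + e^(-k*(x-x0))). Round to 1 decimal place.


P(x) = 1/(1 + e^(-0.45*(25 - 22)))
Exponent = -0.45 * 3 = -1.35
e^(-1.35) = 0.25924
P = 1/(1 + 0.25924) = 0.79413
Percentage = 79.4


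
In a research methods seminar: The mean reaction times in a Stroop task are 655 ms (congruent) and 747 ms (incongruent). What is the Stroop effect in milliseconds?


Stroop effect = RT(incongruent) - RT(congruent)
= 747 - 655
= 92 ms


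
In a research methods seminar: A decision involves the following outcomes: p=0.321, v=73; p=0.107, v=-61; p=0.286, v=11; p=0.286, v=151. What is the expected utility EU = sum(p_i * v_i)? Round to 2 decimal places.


EU = sum(p_i * v_i)
0.321 * 73 = 23.433
0.107 * -61 = -6.527
0.286 * 11 = 3.146
0.286 * 151 = 43.186
EU = 23.433 + -6.527 + 3.146 + 43.186
= 63.24


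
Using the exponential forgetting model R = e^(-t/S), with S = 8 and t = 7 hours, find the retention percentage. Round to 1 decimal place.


R = e^(-t/S)
-t/S = -7/8 = -0.875
R = e^(-0.875) = 0.416862
Percentage = 0.416862 * 100
= 41.7


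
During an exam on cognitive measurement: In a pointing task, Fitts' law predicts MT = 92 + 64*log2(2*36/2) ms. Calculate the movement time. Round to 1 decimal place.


MT = 92 + 64 * log2(2*36/2)
2D/W = 36.0
log2(36.0) = 5.1699
MT = 92 + 64 * 5.1699
= 422.9 ms


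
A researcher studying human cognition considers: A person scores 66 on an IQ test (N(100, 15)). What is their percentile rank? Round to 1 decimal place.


z = (IQ - mean) / SD
z = (66 - 100) / 15 = -2.2667
Percentile = Phi(-2.2667) * 100
Phi(-2.2667) = 0.011704
= 1.2


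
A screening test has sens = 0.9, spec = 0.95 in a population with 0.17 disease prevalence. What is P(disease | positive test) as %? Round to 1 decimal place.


PPV = (sens * prev) / (sens * prev + (1-spec) * (1-prev))
Numerator = 0.9 * 0.17 = 0.153
P(positive and no disease) = (1 - spec) * (1 - prev) = (1 - 0.95) * (1 - 0.17) = 0.0415
Denominator = 0.153 + 0.0415 = 0.1945
PPV = 0.153 / 0.1945 = 0.786632
As percentage = 78.7


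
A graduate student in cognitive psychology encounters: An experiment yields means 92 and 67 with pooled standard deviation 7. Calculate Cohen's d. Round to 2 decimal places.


Cohen's d = (M1 - M2) / S_pooled
= (92 - 67) / 7
= 25 / 7
= 3.57


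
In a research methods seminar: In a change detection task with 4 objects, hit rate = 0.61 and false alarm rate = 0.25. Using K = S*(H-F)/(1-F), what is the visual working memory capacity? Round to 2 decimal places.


K = S * (H - F) / (1 - F)
H - F = 0.36
1 - F = 0.75
K = 4 * 0.36 / 0.75
= 1.92


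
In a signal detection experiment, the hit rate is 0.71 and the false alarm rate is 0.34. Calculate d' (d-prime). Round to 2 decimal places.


d' = z(HR) - z(FAR)
z(0.71) = 0.5534
z(0.34) = -0.4125
d' = 0.5534 - -0.4125
= 0.97


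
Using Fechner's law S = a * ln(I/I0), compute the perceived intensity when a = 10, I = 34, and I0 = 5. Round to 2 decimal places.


S = 10 * ln(34/5)
I/I0 = 6.8
ln(6.8) = 1.9169
S = 10 * 1.9169
= 19.17


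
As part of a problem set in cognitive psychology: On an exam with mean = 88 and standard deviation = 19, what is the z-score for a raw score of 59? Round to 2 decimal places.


z = (X - mu) / sigma
= (59 - 88) / 19
= -29 / 19
= -1.53


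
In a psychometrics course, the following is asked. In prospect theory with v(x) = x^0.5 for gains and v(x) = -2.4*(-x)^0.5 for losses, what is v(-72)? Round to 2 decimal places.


Since x = -72 < 0, use v(x) = -lambda*(-x)^alpha
(-x) = 72
72^0.5 = 8.4853
v(-72) = -2.4 * 8.4853
= -20.36


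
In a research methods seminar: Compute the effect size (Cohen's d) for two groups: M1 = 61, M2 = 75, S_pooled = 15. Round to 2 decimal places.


Cohen's d = (M1 - M2) / S_pooled
= (61 - 75) / 15
= -14 / 15
= -0.93


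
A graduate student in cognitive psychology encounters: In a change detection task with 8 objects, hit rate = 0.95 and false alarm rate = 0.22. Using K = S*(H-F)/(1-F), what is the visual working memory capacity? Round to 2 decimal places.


K = S * (H - F) / (1 - F)
H - F = 0.73
1 - F = 0.78
K = 8 * 0.73 / 0.78
= 7.49


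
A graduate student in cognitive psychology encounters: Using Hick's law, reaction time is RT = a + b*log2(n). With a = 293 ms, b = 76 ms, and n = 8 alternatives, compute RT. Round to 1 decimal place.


RT = 293 + 76 * log2(8)
log2(8) = 3.0
RT = 293 + 76 * 3.0
= 293 + 228.0
= 521.0 ms


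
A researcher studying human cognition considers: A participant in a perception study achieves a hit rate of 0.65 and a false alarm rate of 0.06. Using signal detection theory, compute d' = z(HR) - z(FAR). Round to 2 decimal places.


d' = z(HR) - z(FAR)
z(0.65) = 0.3853
z(0.06) = -1.5548
d' = 0.3853 - -1.5548
= 1.94


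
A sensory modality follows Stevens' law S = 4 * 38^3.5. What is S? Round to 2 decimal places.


S = 4 * 38^3.5
38^3.5 = 338253.7252
S = 4 * 338253.7252
= 1353014.90


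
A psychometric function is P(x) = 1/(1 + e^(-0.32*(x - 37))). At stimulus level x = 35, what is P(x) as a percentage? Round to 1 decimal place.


P(x) = 1/(1 + e^(-0.32*(35 - 37)))
Exponent = -0.32 * -2 = 0.64
e^(0.64) = 1.896481
P = 1/(1 + 1.896481) = 0.345247
Percentage = 34.5


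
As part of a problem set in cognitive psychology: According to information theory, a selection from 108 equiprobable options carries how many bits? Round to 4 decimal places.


H = log2(n)
H = log2(108)
= 6.7549


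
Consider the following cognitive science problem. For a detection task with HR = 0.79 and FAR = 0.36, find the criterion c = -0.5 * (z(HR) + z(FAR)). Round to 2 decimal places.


c = -0.5 * (z(HR) + z(FAR))
z(0.79) = 0.8064
z(0.36) = -0.3585
c = -0.5 * (0.8064 + -0.3585)
= -0.5 * 0.4479
= -0.22


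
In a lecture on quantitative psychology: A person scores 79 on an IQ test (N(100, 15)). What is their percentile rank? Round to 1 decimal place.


z = (IQ - mean) / SD
z = (79 - 100) / 15 = -1.4
Percentile = Phi(-1.4) * 100
Phi(-1.4) = 0.080757
= 8.1


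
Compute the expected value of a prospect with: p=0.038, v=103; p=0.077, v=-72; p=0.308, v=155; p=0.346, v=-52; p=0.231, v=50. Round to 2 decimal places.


EU = sum(p_i * v_i)
0.038 * 103 = 3.914
0.077 * -72 = -5.544
0.308 * 155 = 47.74
0.346 * -52 = -17.992
0.231 * 50 = 11.55
EU = 3.914 + -5.544 + 47.74 + -17.992 + 11.55
= 39.67


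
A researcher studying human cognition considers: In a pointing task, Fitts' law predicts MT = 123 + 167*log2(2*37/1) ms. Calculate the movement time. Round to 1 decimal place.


MT = 123 + 167 * log2(2*37/1)
2D/W = 74.0
log2(74.0) = 6.2095
MT = 123 + 167 * 6.2095
= 1160.0 ms


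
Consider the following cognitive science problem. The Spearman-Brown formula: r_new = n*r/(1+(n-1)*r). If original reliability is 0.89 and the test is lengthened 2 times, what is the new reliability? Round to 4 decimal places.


r_new = n*r / (1 + (n-1)*r)
Numerator = 2 * 0.89 = 1.78
Denominator = 1 + 1 * 0.89 = 1.89
r_new = 1.78 / 1.89
= 0.9418


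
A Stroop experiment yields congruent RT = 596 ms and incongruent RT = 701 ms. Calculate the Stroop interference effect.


Stroop effect = RT(incongruent) - RT(congruent)
= 701 - 596
= 105 ms


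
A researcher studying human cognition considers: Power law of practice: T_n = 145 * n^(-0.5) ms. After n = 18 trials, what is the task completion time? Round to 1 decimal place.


T_n = 145 * 18^(-0.5)
18^(-0.5) = 0.235702
T_n = 145 * 0.235702
= 34.2 ms


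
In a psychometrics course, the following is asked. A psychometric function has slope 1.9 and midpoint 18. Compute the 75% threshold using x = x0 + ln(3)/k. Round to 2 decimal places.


At P = 0.75: 0.75 = 1/(1 + e^(-k*(x-x0)))
Solving: e^(-k*(x-x0)) = 1/3
x = x0 + ln(3)/k
ln(3) = 1.0986
x = 18 + 1.0986/1.9
= 18 + 0.5782
= 18.58


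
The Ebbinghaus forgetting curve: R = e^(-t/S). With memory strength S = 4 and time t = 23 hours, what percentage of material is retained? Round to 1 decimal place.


R = e^(-t/S)
-t/S = -23/4 = -5.75
R = e^(-5.75) = 0.003183
Percentage = 0.003183 * 100
= 0.3


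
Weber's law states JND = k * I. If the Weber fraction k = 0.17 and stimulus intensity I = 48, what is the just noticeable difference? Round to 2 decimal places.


JND = k * I
JND = 0.17 * 48
= 8.16


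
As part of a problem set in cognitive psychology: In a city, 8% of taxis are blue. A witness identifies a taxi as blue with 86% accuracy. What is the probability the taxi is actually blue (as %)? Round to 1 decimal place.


P(blue | says blue) = P(says blue | blue)*P(blue) / [P(says blue | blue)*P(blue) + P(says blue | not blue)*P(not blue)]
Numerator = 0.86 * 0.08 = 0.0688
False identification = 0.14 * 0.92 = 0.1288
P = 0.0688 / (0.0688 + 0.1288)
= 0.0688 / 0.1976
As percentage = 34.8


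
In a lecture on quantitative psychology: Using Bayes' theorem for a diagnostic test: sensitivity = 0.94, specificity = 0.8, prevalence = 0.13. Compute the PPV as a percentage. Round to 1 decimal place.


PPV = (sens * prev) / (sens * prev + (1-spec) * (1-prev))
Numerator = 0.94 * 0.13 = 0.1222
P(positive and no disease) = (1 - spec) * (1 - prev) = (1 - 0.8) * (1 - 0.13) = 0.174
Denominator = 0.1222 + 0.174 = 0.2962
PPV = 0.1222 / 0.2962 = 0.412559
As percentage = 41.3


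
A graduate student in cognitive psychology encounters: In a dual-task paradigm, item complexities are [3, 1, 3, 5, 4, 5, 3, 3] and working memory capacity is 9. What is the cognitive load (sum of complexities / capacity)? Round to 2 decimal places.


Total complexity = 3 + 1 + 3 + 5 + 4 + 5 + 3 + 3 = 27
Load = total / capacity = 27 / 9
= 3.00


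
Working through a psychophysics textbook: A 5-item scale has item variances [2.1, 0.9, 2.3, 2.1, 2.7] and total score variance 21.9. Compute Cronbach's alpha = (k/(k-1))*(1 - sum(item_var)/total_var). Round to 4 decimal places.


alpha = (k/(k-1)) * (1 - sum(s_i^2)/s_total^2)
sum(item variances) = 10.1
k/(k-1) = 5/4 = 1.25
1 - 10.1/21.9 = 1 - 0.461187 = 0.538813
alpha = 1.25 * 0.538813
= 0.6735


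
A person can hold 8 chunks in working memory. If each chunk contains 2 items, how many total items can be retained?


Total items = chunks * items_per_chunk
= 8 * 2
= 16


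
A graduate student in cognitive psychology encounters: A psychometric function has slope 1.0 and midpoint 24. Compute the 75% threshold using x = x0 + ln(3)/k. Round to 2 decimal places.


At P = 0.75: 0.75 = 1/(1 + e^(-k*(x-x0)))
Solving: e^(-k*(x-x0)) = 1/3
x = x0 + ln(3)/k
ln(3) = 1.0986
x = 24 + 1.0986/1.0
= 24 + 1.0986
= 25.10


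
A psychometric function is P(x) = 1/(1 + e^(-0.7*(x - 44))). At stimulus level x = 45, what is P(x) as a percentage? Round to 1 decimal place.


P(x) = 1/(1 + e^(-0.7*(45 - 44)))
Exponent = -0.7 * 1 = -0.7
e^(-0.7) = 0.496585
P = 1/(1 + 0.496585) = 0.668188
Percentage = 66.8


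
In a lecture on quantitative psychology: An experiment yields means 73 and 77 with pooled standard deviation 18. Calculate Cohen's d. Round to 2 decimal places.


Cohen's d = (M1 - M2) / S_pooled
= (73 - 77) / 18
= -4 / 18
= -0.22


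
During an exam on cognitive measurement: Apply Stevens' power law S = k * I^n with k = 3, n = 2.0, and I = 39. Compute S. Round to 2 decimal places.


S = 3 * 39^2.0
39^2.0 = 1521.0
S = 3 * 1521.0
= 4563.00


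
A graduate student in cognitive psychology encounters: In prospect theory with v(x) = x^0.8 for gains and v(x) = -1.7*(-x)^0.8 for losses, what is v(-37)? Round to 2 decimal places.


Since x = -37 < 0, use v(x) = -lambda*(-x)^alpha
(-x) = 37
37^0.8 = 17.9706
v(-37) = -1.7 * 17.9706
= -30.55


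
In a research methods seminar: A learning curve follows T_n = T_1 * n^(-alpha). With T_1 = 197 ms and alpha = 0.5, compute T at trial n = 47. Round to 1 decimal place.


T_n = 197 * 47^(-0.5)
47^(-0.5) = 0.145865
T_n = 197 * 0.145865
= 28.7 ms


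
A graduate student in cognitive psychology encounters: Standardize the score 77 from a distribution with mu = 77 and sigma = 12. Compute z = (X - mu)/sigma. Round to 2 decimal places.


z = (X - mu) / sigma
= (77 - 77) / 12
= 0 / 12
= 0.00


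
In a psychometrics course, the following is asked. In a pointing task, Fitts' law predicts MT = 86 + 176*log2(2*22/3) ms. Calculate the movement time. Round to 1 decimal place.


MT = 86 + 176 * log2(2*22/3)
2D/W = 14.666667
log2(14.666667) = 3.8745
MT = 86 + 176 * 3.8745
= 767.9 ms


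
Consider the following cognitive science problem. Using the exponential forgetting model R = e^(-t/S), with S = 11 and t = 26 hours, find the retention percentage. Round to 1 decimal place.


R = e^(-t/S)
-t/S = -26/11 = -2.363636
R = e^(-2.363636) = 0.094078
Percentage = 0.094078 * 100
= 9.4


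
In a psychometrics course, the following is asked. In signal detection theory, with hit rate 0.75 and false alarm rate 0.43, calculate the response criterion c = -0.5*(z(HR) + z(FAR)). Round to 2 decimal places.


c = -0.5 * (z(HR) + z(FAR))
z(0.75) = 0.6745
z(0.43) = -0.1764
c = -0.5 * (0.6745 + -0.1764)
= -0.5 * 0.4981
= -0.25


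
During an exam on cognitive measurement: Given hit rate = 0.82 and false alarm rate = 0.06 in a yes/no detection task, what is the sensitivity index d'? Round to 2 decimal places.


d' = z(HR) - z(FAR)
z(0.82) = 0.9154
z(0.06) = -1.5548
d' = 0.9154 - -1.5548
= 2.47


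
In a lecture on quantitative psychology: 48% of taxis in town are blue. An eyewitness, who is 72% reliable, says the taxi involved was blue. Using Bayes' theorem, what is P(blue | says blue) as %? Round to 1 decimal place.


P(blue | says blue) = P(says blue | blue)*P(blue) / [P(says blue | blue)*P(blue) + P(says blue | not blue)*P(not blue)]
Numerator = 0.72 * 0.48 = 0.3456
False identification = 0.28 * 0.52 = 0.1456
P = 0.3456 / (0.3456 + 0.1456)
= 0.3456 / 0.4912
As percentage = 70.4


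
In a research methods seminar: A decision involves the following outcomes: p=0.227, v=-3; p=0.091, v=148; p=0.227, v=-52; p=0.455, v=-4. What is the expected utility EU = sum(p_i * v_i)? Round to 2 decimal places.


EU = sum(p_i * v_i)
0.227 * -3 = -0.681
0.091 * 148 = 13.468
0.227 * -52 = -11.804
0.455 * -4 = -1.82
EU = -0.681 + 13.468 + -11.804 + -1.82
= -0.84


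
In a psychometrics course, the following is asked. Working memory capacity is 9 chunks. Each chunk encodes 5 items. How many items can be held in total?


Total items = chunks * items_per_chunk
= 9 * 5
= 45


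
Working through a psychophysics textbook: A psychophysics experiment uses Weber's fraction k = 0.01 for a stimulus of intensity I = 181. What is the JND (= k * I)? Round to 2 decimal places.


JND = k * I
JND = 0.01 * 181
= 1.81


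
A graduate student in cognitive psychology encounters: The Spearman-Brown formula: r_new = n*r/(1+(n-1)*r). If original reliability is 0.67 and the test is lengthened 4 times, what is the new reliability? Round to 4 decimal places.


r_new = n*r / (1 + (n-1)*r)
Numerator = 4 * 0.67 = 2.68
Denominator = 1 + 3 * 0.67 = 3.01
r_new = 2.68 / 3.01
= 0.8904


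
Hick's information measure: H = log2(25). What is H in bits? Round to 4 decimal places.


H = log2(n)
H = log2(25)
= 4.6439


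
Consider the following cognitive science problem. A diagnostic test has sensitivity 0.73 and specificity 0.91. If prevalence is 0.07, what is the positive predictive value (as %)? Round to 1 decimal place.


PPV = (sens * prev) / (sens * prev + (1-spec) * (1-prev))
Numerator = 0.73 * 0.07 = 0.0511
P(positive and no disease) = (1 - spec) * (1 - prev) = (1 - 0.91) * (1 - 0.07) = 0.0837
Denominator = 0.0511 + 0.0837 = 0.1348
PPV = 0.0511 / 0.1348 = 0.37908
As percentage = 37.9


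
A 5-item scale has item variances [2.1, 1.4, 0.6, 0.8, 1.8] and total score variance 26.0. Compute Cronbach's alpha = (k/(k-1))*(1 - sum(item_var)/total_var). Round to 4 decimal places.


alpha = (k/(k-1)) * (1 - sum(s_i^2)/s_total^2)
sum(item variances) = 6.7
k/(k-1) = 5/4 = 1.25
1 - 6.7/26.0 = 1 - 0.257692 = 0.742308
alpha = 1.25 * 0.742308
= 0.9279


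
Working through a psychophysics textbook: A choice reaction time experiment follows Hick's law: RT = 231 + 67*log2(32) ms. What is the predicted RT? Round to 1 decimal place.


RT = 231 + 67 * log2(32)
log2(32) = 5.0
RT = 231 + 67 * 5.0
= 231 + 335.0
= 566.0 ms


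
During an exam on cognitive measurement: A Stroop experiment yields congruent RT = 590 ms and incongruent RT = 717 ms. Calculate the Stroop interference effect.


Stroop effect = RT(incongruent) - RT(congruent)
= 717 - 590
= 127 ms


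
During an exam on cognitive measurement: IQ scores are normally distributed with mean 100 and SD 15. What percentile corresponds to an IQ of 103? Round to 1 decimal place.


z = (IQ - mean) / SD
z = (103 - 100) / 15 = 0.2
Percentile = Phi(0.2) * 100
Phi(0.2) = 0.57926
= 57.9


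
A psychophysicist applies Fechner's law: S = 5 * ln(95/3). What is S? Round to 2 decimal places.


S = 5 * ln(95/3)
I/I0 = 31.666667
ln(31.666667) = 3.4553
S = 5 * 3.4553
= 17.28


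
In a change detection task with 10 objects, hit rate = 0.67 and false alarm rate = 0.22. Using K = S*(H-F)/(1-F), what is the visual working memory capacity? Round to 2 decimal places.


K = S * (H - F) / (1 - F)
H - F = 0.45
1 - F = 0.78
K = 10 * 0.45 / 0.78
= 5.77


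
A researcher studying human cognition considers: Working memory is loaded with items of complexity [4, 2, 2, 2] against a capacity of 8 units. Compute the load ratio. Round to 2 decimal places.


Total complexity = 4 + 2 + 2 + 2 = 10
Load = total / capacity = 10 / 8
= 1.25


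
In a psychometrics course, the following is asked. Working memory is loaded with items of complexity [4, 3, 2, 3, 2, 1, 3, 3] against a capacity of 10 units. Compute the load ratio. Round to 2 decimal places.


Total complexity = 4 + 3 + 2 + 3 + 2 + 1 + 3 + 3 = 21
Load = total / capacity = 21 / 10
= 2.10


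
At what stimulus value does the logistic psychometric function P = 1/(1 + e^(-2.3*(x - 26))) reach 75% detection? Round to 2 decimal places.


At P = 0.75: 0.75 = 1/(1 + e^(-k*(x-x0)))
Solving: e^(-k*(x-x0)) = 1/3
x = x0 + ln(3)/k
ln(3) = 1.0986
x = 26 + 1.0986/2.3
= 26 + 0.4777
= 26.48


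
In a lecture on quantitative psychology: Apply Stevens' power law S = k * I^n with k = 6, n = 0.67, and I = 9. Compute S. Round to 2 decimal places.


S = 6 * 9^0.67
9^0.67 = 4.3586
S = 6 * 4.3586
= 26.15


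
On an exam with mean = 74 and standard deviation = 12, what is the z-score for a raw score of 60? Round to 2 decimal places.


z = (X - mu) / sigma
= (60 - 74) / 12
= -14 / 12
= -1.17


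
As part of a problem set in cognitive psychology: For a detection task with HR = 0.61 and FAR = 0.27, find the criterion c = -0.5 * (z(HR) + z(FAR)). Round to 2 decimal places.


c = -0.5 * (z(HR) + z(FAR))
z(0.61) = 0.2793
z(0.27) = -0.6128
c = -0.5 * (0.2793 + -0.6128)
= -0.5 * -0.3335
= 0.17


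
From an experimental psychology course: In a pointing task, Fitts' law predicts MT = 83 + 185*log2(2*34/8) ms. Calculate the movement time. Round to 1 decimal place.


MT = 83 + 185 * log2(2*34/8)
2D/W = 8.5
log2(8.5) = 3.0875
MT = 83 + 185 * 3.0875
= 654.2 ms


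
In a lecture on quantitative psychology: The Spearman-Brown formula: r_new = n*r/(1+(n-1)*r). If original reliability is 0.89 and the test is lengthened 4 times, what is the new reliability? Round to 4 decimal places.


r_new = n*r / (1 + (n-1)*r)
Numerator = 4 * 0.89 = 3.56
Denominator = 1 + 3 * 0.89 = 3.67
r_new = 3.56 / 3.67
= 0.9700


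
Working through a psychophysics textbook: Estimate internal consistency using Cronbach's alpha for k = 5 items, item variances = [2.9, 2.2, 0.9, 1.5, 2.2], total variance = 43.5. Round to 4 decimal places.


alpha = (k/(k-1)) * (1 - sum(s_i^2)/s_total^2)
sum(item variances) = 9.7
k/(k-1) = 5/4 = 1.25
1 - 9.7/43.5 = 1 - 0.222989 = 0.777011
alpha = 1.25 * 0.777011
= 0.9713


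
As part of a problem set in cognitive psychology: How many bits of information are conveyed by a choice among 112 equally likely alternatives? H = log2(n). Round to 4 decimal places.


H = log2(n)
H = log2(112)
= 6.8074


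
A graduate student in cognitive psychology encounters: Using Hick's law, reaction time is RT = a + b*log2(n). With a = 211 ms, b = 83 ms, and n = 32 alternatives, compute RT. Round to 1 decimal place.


RT = 211 + 83 * log2(32)
log2(32) = 5.0
RT = 211 + 83 * 5.0
= 211 + 415.0
= 626.0 ms


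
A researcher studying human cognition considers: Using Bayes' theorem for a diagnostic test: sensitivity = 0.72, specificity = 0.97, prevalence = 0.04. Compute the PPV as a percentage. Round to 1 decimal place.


PPV = (sens * prev) / (sens * prev + (1-spec) * (1-prev))
Numerator = 0.72 * 0.04 = 0.0288
P(positive and no disease) = (1 - spec) * (1 - prev) = (1 - 0.97) * (1 - 0.04) = 0.0288
Denominator = 0.0288 + 0.0288 = 0.0576
PPV = 0.0288 / 0.0576 = 0.5
As percentage = 50.0


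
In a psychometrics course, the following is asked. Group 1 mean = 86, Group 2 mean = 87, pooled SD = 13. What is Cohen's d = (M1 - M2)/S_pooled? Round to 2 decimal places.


Cohen's d = (M1 - M2) / S_pooled
= (86 - 87) / 13
= -1 / 13
= -0.08


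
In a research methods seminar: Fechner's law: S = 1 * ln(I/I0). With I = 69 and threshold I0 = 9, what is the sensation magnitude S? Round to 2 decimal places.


S = 1 * ln(69/9)
I/I0 = 7.666667
ln(7.666667) = 2.0369
S = 1 * 2.0369
= 2.04


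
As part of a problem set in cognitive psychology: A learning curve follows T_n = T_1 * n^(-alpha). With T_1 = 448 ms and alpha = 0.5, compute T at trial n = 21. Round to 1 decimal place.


T_n = 448 * 21^(-0.5)
21^(-0.5) = 0.218218
T_n = 448 * 0.218218
= 97.8 ms


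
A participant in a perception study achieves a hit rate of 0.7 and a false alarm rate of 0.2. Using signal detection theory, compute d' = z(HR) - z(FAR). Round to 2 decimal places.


d' = z(HR) - z(FAR)
z(0.7) = 0.5244
z(0.2) = -0.8416
d' = 0.5244 - -0.8416
= 1.37


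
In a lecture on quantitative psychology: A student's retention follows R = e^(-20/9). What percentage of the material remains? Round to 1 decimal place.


R = e^(-t/S)
-t/S = -20/9 = -2.222222
R = e^(-2.222222) = 0.108368
Percentage = 0.108368 * 100
= 10.8


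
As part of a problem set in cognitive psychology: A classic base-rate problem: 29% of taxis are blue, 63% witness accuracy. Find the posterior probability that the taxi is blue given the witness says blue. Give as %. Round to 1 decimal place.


P(blue | says blue) = P(says blue | blue)*P(blue) / [P(says blue | blue)*P(blue) + P(says blue | not blue)*P(not blue)]
Numerator = 0.63 * 0.29 = 0.1827
False identification = 0.37 * 0.71 = 0.2627
P = 0.1827 / (0.1827 + 0.2627)
= 0.1827 / 0.4454
As percentage = 41.0


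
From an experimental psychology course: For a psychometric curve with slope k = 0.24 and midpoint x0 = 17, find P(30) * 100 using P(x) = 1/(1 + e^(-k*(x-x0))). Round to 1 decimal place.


P(x) = 1/(1 + e^(-0.24*(30 - 17)))
Exponent = -0.24 * 13 = -3.12
e^(-3.12) = 0.044157
P = 1/(1 + 0.044157) = 0.95771
Percentage = 95.8


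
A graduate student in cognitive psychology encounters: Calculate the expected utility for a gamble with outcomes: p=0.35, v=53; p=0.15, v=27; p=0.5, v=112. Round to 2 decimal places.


EU = sum(p_i * v_i)
0.35 * 53 = 18.55
0.15 * 27 = 4.05
0.5 * 112 = 56.0
EU = 18.55 + 4.05 + 56.0
= 78.60


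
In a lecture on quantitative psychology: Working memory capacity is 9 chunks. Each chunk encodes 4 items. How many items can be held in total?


Total items = chunks * items_per_chunk
= 9 * 4
= 36


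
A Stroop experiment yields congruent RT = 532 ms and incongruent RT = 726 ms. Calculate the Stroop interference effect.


Stroop effect = RT(incongruent) - RT(congruent)
= 726 - 532
= 194 ms


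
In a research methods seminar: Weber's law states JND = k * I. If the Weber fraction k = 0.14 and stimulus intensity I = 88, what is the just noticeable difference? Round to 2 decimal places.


JND = k * I
JND = 0.14 * 88
= 12.32


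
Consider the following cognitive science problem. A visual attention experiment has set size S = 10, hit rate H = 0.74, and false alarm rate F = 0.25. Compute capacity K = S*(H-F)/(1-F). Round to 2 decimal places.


K = S * (H - F) / (1 - F)
H - F = 0.49
1 - F = 0.75
K = 10 * 0.49 / 0.75
= 6.53


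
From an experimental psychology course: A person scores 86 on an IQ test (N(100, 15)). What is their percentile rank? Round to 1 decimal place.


z = (IQ - mean) / SD
z = (86 - 100) / 15 = -0.9333
Percentile = Phi(-0.9333) * 100
Phi(-0.9333) = 0.175333
= 17.5


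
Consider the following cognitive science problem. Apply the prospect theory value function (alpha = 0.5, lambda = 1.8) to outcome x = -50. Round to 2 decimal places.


Since x = -50 < 0, use v(x) = -lambda*(-x)^alpha
(-x) = 50
50^0.5 = 7.0711
v(-50) = -1.8 * 7.0711
= -12.73


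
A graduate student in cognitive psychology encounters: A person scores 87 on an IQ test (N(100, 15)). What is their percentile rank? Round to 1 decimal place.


z = (IQ - mean) / SD
z = (87 - 100) / 15 = -0.8667
Percentile = Phi(-0.8667) * 100
Phi(-0.8667) = 0.193053
= 19.3


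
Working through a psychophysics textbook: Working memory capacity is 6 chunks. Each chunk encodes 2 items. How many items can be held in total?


Total items = chunks * items_per_chunk
= 6 * 2
= 12


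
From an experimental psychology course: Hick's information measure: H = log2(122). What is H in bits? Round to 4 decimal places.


H = log2(n)
H = log2(122)
= 6.9307


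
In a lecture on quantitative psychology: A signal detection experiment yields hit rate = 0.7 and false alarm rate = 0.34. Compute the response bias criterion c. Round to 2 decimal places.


c = -0.5 * (z(HR) + z(FAR))
z(0.7) = 0.5244
z(0.34) = -0.4125
c = -0.5 * (0.5244 + -0.4125)
= -0.5 * 0.1119
= -0.06


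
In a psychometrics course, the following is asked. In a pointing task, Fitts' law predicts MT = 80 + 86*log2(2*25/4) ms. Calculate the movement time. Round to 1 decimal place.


MT = 80 + 86 * log2(2*25/4)
2D/W = 12.5
log2(12.5) = 3.6439
MT = 80 + 86 * 3.6439
= 393.4 ms


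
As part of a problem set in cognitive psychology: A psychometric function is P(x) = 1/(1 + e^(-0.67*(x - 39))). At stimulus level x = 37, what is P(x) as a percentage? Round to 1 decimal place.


P(x) = 1/(1 + e^(-0.67*(37 - 39)))
Exponent = -0.67 * -2 = 1.34
e^(1.34) = 3.819044
P = 1/(1 + 3.819044) = 0.20751
Percentage = 20.8


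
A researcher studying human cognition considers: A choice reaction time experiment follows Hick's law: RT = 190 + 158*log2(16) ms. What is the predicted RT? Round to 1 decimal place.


RT = 190 + 158 * log2(16)
log2(16) = 4.0
RT = 190 + 158 * 4.0
= 190 + 632.0
= 822.0 ms


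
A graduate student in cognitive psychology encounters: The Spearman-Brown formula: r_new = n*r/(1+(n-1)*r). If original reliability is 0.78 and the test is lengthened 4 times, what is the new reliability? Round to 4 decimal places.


r_new = n*r / (1 + (n-1)*r)
Numerator = 4 * 0.78 = 3.12
Denominator = 1 + 3 * 0.78 = 3.34
r_new = 3.12 / 3.34
= 0.9341


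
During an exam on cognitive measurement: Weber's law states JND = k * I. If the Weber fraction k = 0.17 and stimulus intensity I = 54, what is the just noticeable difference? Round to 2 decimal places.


JND = k * I
JND = 0.17 * 54
= 9.18


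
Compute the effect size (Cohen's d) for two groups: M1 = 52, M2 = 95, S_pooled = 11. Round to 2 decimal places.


Cohen's d = (M1 - M2) / S_pooled
= (52 - 95) / 11
= -43 / 11
= -3.91


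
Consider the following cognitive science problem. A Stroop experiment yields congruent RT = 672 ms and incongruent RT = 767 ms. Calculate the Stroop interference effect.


Stroop effect = RT(incongruent) - RT(congruent)
= 767 - 672
= 95 ms


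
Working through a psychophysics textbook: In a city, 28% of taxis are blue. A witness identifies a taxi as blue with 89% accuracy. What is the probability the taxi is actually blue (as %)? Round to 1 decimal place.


P(blue | says blue) = P(says blue | blue)*P(blue) / [P(says blue | blue)*P(blue) + P(says blue | not blue)*P(not blue)]
Numerator = 0.89 * 0.28 = 0.2492
False identification = 0.11 * 0.72 = 0.0792
P = 0.2492 / (0.2492 + 0.0792)
= 0.2492 / 0.3284
As percentage = 75.9


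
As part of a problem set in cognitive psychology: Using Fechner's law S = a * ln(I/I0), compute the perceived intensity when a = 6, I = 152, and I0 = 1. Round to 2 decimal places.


S = 6 * ln(152/1)
I/I0 = 152.0
ln(152.0) = 5.0239
S = 6 * 5.0239
= 30.14


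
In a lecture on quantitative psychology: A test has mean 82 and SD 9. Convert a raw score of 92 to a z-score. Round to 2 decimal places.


z = (X - mu) / sigma
= (92 - 82) / 9
= 10 / 9
= 1.11


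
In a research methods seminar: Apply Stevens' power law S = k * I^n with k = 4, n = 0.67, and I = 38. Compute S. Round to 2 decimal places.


S = 4 * 38^0.67
38^0.67 = 11.4408
S = 4 * 11.4408
= 45.76


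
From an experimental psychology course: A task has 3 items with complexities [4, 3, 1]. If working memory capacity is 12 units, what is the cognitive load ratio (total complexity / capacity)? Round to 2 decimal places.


Total complexity = 4 + 3 + 1 = 8
Load = total / capacity = 8 / 12
= 0.67


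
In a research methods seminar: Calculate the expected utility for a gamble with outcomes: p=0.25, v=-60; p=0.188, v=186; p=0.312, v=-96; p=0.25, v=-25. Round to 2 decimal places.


EU = sum(p_i * v_i)
0.25 * -60 = -15.0
0.188 * 186 = 34.968
0.312 * -96 = -29.952
0.25 * -25 = -6.25
EU = -15.0 + 34.968 + -29.952 + -6.25
= -16.23


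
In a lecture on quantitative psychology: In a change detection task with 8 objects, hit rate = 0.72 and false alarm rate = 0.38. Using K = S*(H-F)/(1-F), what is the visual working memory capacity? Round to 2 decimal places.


K = S * (H - F) / (1 - F)
H - F = 0.34
1 - F = 0.62
K = 8 * 0.34 / 0.62
= 4.39


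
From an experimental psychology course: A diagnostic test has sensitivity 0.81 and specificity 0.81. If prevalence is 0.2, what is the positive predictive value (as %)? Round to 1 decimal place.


PPV = (sens * prev) / (sens * prev + (1-spec) * (1-prev))
Numerator = 0.81 * 0.2 = 0.162
P(positive and no disease) = (1 - spec) * (1 - prev) = (1 - 0.81) * (1 - 0.2) = 0.152
Denominator = 0.162 + 0.152 = 0.314
PPV = 0.162 / 0.314 = 0.515924
As percentage = 51.6


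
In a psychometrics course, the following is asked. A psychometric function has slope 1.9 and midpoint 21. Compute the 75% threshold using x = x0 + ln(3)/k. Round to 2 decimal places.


At P = 0.75: 0.75 = 1/(1 + e^(-k*(x-x0)))
Solving: e^(-k*(x-x0)) = 1/3
x = x0 + ln(3)/k
ln(3) = 1.0986
x = 21 + 1.0986/1.9
= 21 + 0.5782
= 21.58


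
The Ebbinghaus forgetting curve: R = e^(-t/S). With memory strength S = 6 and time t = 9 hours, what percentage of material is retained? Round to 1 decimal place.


R = e^(-t/S)
-t/S = -9/6 = -1.5
R = e^(-1.5) = 0.22313
Percentage = 0.22313 * 100
= 22.3


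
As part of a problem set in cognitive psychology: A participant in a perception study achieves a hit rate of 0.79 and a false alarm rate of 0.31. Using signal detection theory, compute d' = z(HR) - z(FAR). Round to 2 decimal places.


d' = z(HR) - z(FAR)
z(0.79) = 0.8064
z(0.31) = -0.4959
d' = 0.8064 - -0.4959
= 1.30


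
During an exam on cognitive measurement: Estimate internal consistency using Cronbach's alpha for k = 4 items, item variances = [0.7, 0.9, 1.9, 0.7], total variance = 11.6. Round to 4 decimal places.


alpha = (k/(k-1)) * (1 - sum(s_i^2)/s_total^2)
sum(item variances) = 4.2
k/(k-1) = 4/3 = 1.333333
1 - 4.2/11.6 = 1 - 0.362069 = 0.637931
alpha = 1.333333 * 0.637931
= 0.8506


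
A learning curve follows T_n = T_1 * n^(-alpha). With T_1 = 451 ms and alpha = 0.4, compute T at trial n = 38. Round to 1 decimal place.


T_n = 451 * 38^(-0.4)
38^(-0.4) = 0.233392
T_n = 451 * 0.233392
= 105.3 ms


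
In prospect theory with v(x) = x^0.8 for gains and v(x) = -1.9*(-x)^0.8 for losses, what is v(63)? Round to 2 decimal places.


Since x = 63 >= 0, use v(x) = x^0.8
63^0.8 = 27.5089
v(63) = 27.51


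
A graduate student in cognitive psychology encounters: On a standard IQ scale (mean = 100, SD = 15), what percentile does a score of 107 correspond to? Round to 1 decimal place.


z = (IQ - mean) / SD
z = (107 - 100) / 15 = 0.4667
Percentile = Phi(0.4667) * 100
Phi(0.4667) = 0.679643
= 68.0


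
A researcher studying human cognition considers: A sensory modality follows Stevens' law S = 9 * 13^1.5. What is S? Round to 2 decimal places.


S = 9 * 13^1.5
13^1.5 = 46.8722
S = 9 * 46.8722
= 421.85


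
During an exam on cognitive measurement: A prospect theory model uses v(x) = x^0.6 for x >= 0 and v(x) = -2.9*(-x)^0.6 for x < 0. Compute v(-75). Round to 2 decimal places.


Since x = -75 < 0, use v(x) = -lambda*(-x)^alpha
(-x) = 75
75^0.6 = 13.3363
v(-75) = -2.9 * 13.3363
= -38.68


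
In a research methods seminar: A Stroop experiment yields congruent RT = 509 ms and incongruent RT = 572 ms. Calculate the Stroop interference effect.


Stroop effect = RT(incongruent) - RT(congruent)
= 572 - 509
= 63 ms


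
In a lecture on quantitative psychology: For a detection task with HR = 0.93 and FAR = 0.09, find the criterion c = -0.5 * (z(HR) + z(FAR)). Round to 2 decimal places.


c = -0.5 * (z(HR) + z(FAR))
z(0.93) = 1.4758
z(0.09) = -1.3408
c = -0.5 * (1.4758 + -1.3408)
= -0.5 * 0.135
= -0.07


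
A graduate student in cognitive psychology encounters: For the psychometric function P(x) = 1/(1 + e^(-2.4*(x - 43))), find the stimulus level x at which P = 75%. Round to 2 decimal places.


At P = 0.75: 0.75 = 1/(1 + e^(-k*(x-x0)))
Solving: e^(-k*(x-x0)) = 1/3
x = x0 + ln(3)/k
ln(3) = 1.0986
x = 43 + 1.0986/2.4
= 43 + 0.4578
= 43.46
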